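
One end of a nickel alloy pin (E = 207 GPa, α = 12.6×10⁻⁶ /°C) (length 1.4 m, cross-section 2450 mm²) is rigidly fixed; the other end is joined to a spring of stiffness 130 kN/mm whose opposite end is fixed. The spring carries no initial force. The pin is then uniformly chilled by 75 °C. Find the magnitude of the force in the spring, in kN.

The unrestrained thermal change is αΔT L = 12.6×10⁻⁶ × 75 × 1400 = 1.323 mm.
Let P be the tensile force in the spring. The pin extends elastically by PL/(AE) and the spring stretches by P/k; together these equal δ_free.
P [ L/(AE) + 1/k ] = δ_free → P [ 1400/(2450×207×10³) + 1/(130×10³) ] = 1.323.
P = 1.323 / 1.045×10⁻⁵ = 126600 N.

P ≈ 127 kN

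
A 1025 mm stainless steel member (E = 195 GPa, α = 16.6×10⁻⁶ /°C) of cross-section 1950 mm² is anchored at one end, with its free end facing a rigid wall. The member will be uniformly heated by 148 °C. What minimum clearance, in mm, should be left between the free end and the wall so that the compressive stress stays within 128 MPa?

Free expansion if unrestrained: δ_free = αΔT L = 16.6×10⁻⁶ × 148 × 1025 = 2.518 mm.
At the allowable stress the elastic shortening the wall may impose is σL/E = 128 × 1025 / (195×10³) = 0.6728 mm.
The gap must absorb the remainder: g_min = 2.518 − 0.6728 = 1.845 mm.

g ≈ 1.85 mm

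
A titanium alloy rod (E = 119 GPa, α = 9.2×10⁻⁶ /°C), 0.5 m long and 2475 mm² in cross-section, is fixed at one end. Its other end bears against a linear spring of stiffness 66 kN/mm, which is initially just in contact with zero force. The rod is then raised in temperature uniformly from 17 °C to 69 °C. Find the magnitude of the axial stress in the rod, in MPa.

If the spring were absent the rod would lengthen by αΔT L = 9.2×10⁻⁶ × 52 × 500 = 0.2392 mm.
With a force P in the spring, the elastic change of the rod is PL/(AE) and that of the spring is P/k; compatibility requires their sum to equal δ_free.
So P = δ_free / [L/(AE) + 1/k] = 0.2392 / [ 500/(2475×119×10³) + 1/(66×10³) ].
P = 0.2392 / 1.685×10⁻⁵ = 14200 N.
σ = P/A = 14200/2475 = 5.736 MPa.

σ ≈ 5.74 MPa (compressive)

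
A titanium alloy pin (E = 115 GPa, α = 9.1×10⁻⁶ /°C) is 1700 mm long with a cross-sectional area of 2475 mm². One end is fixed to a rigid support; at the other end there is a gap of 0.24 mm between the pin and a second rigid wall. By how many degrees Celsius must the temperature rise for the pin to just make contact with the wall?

ΔT ≈ 15.5 °C

The gap closes when αΔT L = 0.24 mm, since the pin is still unstressed at that instant.
ΔT = 0.24 / (9.1×10⁻⁶ × 1700) = 15.51 °C.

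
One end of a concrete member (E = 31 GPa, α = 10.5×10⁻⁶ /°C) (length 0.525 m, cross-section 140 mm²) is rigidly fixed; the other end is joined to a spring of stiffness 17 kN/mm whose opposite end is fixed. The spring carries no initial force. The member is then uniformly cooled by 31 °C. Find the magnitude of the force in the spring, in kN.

The unrestrained thermal change is αΔT L = 10.5×10⁻⁶ × 31 × 525 = 0.1709 mm.
With a force P in the spring, the elastic change of the member is PL/(AE) and that of the spring is P/k; compatibility requires their sum to equal δ_free.
So P = δ_free / [L/(AE) + 1/k] = 0.1709 / [ 525/(140×31×10³) + 1/(17×10³) ].
P = 0.1709 / 0.0001798 = 950.5 N.

P ≈ 0.95 kN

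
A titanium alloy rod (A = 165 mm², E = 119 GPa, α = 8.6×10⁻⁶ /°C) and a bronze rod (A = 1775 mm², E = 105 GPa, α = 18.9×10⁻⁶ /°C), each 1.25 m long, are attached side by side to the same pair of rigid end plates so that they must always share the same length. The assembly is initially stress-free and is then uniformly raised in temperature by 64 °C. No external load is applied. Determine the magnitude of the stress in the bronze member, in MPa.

Equilibrium of a rigid end plate with no external load gives equal and opposite internal forces ±P in the two members. Since α_{bronze} > α_{titanium alloy}, heating drives the bronze into compression and the titanium alloy into tension.
Equating the net (thermal + elastic) strains gives |α₁ − α₂|·ΔT = P·[1/(A₁E₁) + 1/(A₂E₂)].
|α₁ − α₂|·ΔT = 10.3×10⁻⁶ × 64 = 0.0006592.
1/(A₁E₁) + 1/(A₂E₂) = 1/(165×119×10³) + 1/(1775×105×10³) = 5.629×10⁻⁸ N⁻¹.
So P = 0.0006592 / 5.629×10⁻⁸ = 11.71 kN.
σ_{bronze} = P/A₂ = 11710/1775 = 6.597 MPa, compressive.

σ ≈ 6.6 MPa (compressive)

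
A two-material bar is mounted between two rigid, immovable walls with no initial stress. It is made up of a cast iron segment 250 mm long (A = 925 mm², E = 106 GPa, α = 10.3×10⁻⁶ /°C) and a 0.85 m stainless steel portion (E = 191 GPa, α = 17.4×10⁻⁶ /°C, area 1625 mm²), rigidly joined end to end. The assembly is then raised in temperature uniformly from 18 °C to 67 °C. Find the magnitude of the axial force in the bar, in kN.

P ≈ 161 kN (compressive)

If the supports were absent, the total length change would be Σ αᵢΔT Lᵢ = 10.3×10⁻⁶×49×250 + 17.4×10⁻⁶×49×850 = 0.8509 mm.
Since the ends are fixed, an axial force P builds up, equal in every segment, with P · Σ Lᵢ/(AᵢEᵢ) = δ_free.
Σ Lᵢ/(AᵢEᵢ) = 250/(925×106×10³) + 850/(1625×191×10³) = 5.288×10⁻⁶ mm/N.
Hence P = δ_free / Σ(L/AE) = 0.8509/5.288×10⁻⁶ = 160.9 kN (compressive).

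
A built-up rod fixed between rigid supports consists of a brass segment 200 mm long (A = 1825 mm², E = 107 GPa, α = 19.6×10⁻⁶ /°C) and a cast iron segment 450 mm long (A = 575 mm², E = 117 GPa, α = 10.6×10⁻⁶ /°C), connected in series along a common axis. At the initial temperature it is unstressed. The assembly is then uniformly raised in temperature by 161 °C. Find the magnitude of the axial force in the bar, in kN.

P ≈ 181 kN (compressive)

Free thermal expansion of the whole bar: Σ αᵢΔT Lᵢ = 19.6×10⁻⁶×161×200 + 10.6×10⁻⁶×161×450 = 1.399 mm.
The rigid supports impose zero overall length change; the single axial force P common to all segments must satisfy P Σ Lᵢ/(AᵢEᵢ) = δ_free.
The series flexibility is Σ Lᵢ/(AᵢEᵢ) = 200/(1825×107×10³) + 450/(575×117×10³) = 7.713×10⁻⁶ mm/N.
P = 1.399 / 7.713×10⁻⁶ = 181400 N = 181.4 kN, compressive.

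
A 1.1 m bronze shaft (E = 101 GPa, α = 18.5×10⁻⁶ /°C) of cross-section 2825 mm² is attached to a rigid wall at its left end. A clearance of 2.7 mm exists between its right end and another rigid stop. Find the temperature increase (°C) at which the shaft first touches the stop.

ΔT ≈ 133 °C

The gap closes when αΔT L = 2.7 mm, since the shaft is still unstressed at that instant.
So ΔT = g/(αL) = 2.7/(18.5×10⁻⁶ × 1100) = 132.7 °C.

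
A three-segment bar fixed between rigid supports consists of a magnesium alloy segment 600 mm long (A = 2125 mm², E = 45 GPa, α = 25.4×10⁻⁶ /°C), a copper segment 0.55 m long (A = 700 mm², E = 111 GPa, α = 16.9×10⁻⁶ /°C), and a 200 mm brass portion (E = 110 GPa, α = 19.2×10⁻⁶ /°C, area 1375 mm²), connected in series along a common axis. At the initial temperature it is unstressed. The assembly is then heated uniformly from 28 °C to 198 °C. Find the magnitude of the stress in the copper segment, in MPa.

σ ≈ 470 MPa (compressive)

If the supports were absent, the total length change would be Σ αᵢΔT Lᵢ = 25.4×10⁻⁶×170×600 + 16.9×10⁻⁶×170×550 + 19.2×10⁻⁶×170×200 = 4.824 mm.
The rigid supports impose zero overall length change; the single axial force P common to all segments must satisfy P Σ Lᵢ/(AᵢEᵢ) = δ_free.
Σ Lᵢ/(AᵢEᵢ) = 600/(2125×45×10³) + 550/(700×111×10³) + 200/(1375×110×10³) = 1.468×10⁻⁵ mm/N.
So P = 4.824 / 1.468×10⁻⁵ = 328.7 kN, compressive.
σ_{copper} = P / A = 328700 / 700 = 469.6 MPa.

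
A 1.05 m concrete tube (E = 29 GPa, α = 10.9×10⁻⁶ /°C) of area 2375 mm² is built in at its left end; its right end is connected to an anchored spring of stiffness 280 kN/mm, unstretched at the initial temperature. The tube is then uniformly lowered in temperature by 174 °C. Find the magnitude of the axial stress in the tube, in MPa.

Free thermal contraction: δ_free = αΔT L = 10.9×10⁻⁶ × 174 × 1050 = 1.991 mm.
Let P be the tensile force in the spring. The tube extends elastically by PL/(AE) and the spring stretches by P/k; together these equal δ_free.
P [ L/(AE) + 1/k ] = δ_free → P [ 1050/(2375×29×10³) + 1/(280×10³) ] = 1.991.
P = 1.991 / 1.882×10⁻⁵ = 105800 N.
σ = P/A = 105800/2375 = 44.56 MPa.

σ ≈ 44.6 MPa (tensile)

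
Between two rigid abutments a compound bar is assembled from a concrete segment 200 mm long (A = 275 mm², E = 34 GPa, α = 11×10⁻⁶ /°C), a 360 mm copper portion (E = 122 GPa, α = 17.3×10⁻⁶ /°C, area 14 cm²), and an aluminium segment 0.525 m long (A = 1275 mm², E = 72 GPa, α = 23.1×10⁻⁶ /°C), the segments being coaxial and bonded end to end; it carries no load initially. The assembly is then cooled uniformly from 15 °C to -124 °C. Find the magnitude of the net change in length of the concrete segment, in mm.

If the supports were absent, the total length change would be Σ αᵢΔT Lᵢ = 11×10⁻⁶×139×200 + 17.3×10⁻⁶×139×360 + 23.1×10⁻⁶×139×525 = 2.857 mm.
The rigid supports impose zero overall length change; the single axial force P common to all segments must satisfy P Σ Lᵢ/(AᵢEᵢ) = δ_free.
The series flexibility is Σ Lᵢ/(AᵢEᵢ) = 200/(275×34×10³) + 360/(1400×122×10³) + 525/(1275×72×10³) = 2.922×10⁻⁵ mm/N.
So P = 2.857 / 2.922×10⁻⁵ = 97.79 kN, tensile.
For the concrete segment, free thermal change = 11×10⁻⁶×139×200 = 0.3058 mm and elastic change from P = 97790×200/(275×34×10³) = 2.092 mm; these oppose, so the net change is 1.79 mm (segment lengthens).

|ΔL| ≈ 1.79 mm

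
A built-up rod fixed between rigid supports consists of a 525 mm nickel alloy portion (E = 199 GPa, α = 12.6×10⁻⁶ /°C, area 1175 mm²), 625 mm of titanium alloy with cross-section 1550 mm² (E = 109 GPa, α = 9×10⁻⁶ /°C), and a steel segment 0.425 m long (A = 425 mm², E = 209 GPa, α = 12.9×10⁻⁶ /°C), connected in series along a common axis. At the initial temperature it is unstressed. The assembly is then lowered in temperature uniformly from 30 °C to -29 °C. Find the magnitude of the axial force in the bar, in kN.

P ≈ 97.5 kN (tensile)

If the supports were absent, the total length change would be Σ αᵢΔT Lᵢ = 12.6×10⁻⁶×59×525 + 9×10⁻⁶×59×625 + 12.9×10⁻⁶×59×425 = 1.046 mm.
Since the ends are fixed, an axial force P builds up, equal in every segment, with P · Σ Lᵢ/(AᵢEᵢ) = δ_free.
The series flexibility is Σ Lᵢ/(AᵢEᵢ) = 525/(1175×199×10³) + 625/(1550×109×10³) + 425/(425×209×10³) = 1.073×10⁻⁵ mm/N.
Hence P = δ_free / Σ(L/AE) = 1.046/1.073×10⁻⁵ = 97.46 kN (tensile).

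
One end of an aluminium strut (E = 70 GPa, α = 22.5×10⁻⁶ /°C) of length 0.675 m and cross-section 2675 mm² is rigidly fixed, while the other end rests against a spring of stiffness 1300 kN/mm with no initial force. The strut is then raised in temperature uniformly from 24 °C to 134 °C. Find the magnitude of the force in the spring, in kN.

The unrestrained thermal change is αΔT L = 22.5×10⁻⁶ × 110 × 675 = 1.671 mm.
Let P be the compressive force at the spring. The strut shortens elastically by PL/(AE) and the spring compresses by P/k; together these equal δ_free.
P [ L/(AE) + 1/k ] = δ_free → P [ 675/(2675×70×10³) + 1/(1300×10³) ] = 1.671.
P = 1.671 / 4.374×10⁻⁶ = 381900 N.

P ≈ 382 kN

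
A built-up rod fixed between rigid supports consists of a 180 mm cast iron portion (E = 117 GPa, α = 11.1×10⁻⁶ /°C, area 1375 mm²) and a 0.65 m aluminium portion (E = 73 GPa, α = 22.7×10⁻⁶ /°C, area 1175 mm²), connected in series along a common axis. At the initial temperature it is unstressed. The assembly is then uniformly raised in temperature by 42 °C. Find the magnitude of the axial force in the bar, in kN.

P ≈ 80.9 kN (compressive)

Free thermal expansion of the whole bar: Σ αᵢΔT Lᵢ = 11.1×10⁻⁶×42×180 + 22.7×10⁻⁶×42×650 = 0.7036 mm.
The rigid supports impose zero overall length change; the single axial force P common to all segments must satisfy P Σ Lᵢ/(AᵢEᵢ) = δ_free.
Σ Lᵢ/(AᵢEᵢ) = 180/(1375×117×10³) + 650/(1175×73×10³) = 8.697×10⁻⁶ mm/N.
Hence P = δ_free / Σ(L/AE) = 0.7036/8.697×10⁻⁶ = 80.91 kN (compressive).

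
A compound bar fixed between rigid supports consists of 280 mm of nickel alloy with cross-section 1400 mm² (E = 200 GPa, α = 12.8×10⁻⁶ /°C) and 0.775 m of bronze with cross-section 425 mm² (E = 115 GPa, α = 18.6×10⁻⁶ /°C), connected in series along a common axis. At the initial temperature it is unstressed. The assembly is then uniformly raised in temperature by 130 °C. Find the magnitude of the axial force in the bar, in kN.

With the walls removed the bar would change length by δ_free = Σ αᵢΔT Lᵢ = 12.8×10⁻⁶×130×280 + 18.6×10⁻⁶×130×775 = 2.34 mm.
Since the ends are fixed, an axial force P builds up, equal in every segment, with P · Σ Lᵢ/(AᵢEᵢ) = δ_free.
Σ Lᵢ/(AᵢEᵢ) = 280/(1400×200×10³) + 775/(425×115×10³) = 1.686×10⁻⁵ mm/N.
Hence P = δ_free / Σ(L/AE) = 2.34/1.686×10⁻⁵ = 138.8 kN (compressive).

P ≈ 139 kN (compressive)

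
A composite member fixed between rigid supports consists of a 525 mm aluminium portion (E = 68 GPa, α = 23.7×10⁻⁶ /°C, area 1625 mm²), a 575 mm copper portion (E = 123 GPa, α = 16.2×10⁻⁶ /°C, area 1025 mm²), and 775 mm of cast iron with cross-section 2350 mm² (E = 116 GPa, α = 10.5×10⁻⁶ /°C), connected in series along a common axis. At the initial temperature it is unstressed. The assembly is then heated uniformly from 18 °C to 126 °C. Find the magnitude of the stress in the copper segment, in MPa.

σ ≈ 259 MPa (compressive)

Free thermal expansion of the whole bar: Σ αᵢΔT Lᵢ = 23.7×10⁻⁶×108×525 + 16.2×10⁻⁶×108×575 + 10.5×10⁻⁶×108×775 = 3.229 mm.
The walls prevent any net length change, so an axial force P (same in every segment) develops. Compatibility: P · Σ Lᵢ/(AᵢEᵢ) = δ_free.
Σ Lᵢ/(AᵢEᵢ) = 525/(1625×68×10³) + 575/(1025×123×10³) + 775/(2350×116×10³) = 1.215×10⁻⁵ mm/N.
P = 3.229 / 1.215×10⁻⁵ = 265600 N = 265.6 kN, compressive.
σ_{copper} = P / A = 265600 / 1025 = 259.1 MPa.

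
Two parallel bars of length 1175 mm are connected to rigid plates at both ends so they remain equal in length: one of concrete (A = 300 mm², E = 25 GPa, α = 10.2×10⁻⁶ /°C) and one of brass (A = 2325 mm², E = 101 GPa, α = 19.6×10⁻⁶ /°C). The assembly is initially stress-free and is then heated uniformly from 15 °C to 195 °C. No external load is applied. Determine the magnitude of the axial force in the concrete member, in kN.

P ≈ 12.3 kN (tensile in the concrete)

Both members must finish at the same length. With the larger α, the brass tends to over-expand; the plates restrain it, putting the brass in compression and the concrete in tension. With no external load the two internal forces are equal and opposite, magnitude P.
Compatibility of the two members (thermal + elastic change equal): (α₁ − α₂)ΔT = P·[1/(A₁E₁) + 1/(A₂E₂)].
|α₁ − α₂|·ΔT = 9.4×10⁻⁶ × 180 = 0.001692.
1/(A₁E₁) + 1/(A₂E₂) = 1/(300×25×10³) + 1/(2325×101×10³) = 1.376×10⁻⁷ N⁻¹.
P = 0.001692 / 1.376×10⁻⁷ = 12300 N = 12.3 kN.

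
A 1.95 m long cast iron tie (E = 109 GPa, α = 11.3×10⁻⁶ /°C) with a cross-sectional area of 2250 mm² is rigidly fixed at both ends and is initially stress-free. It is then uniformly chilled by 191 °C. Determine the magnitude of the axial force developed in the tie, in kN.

P ≈ 529 kN (tensile)

The ends cannot move, so σ = EαΔT = 109×10³ × 11.3×10⁻⁶ × 191 = 235.3 MPa.
Then P = σA = 235.3 × 2250 mm² = 529.3 kN, tensile.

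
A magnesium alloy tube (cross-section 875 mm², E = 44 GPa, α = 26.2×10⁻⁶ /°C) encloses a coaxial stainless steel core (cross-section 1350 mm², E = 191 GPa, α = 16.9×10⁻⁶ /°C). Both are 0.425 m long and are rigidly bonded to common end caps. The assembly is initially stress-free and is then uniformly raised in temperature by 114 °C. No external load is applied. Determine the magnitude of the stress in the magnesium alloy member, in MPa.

σ ≈ 40.6 MPa (compressive)

The magnesium alloy has the larger α, so on heating it would change length more than the stainless steel if both were free. The rigid plates force a common final length, so the magnesium alloy is put into compression and the stainless steel into tension, with equal and opposite forces P (no external load).
Compatibility of the two members (thermal + elastic change equal): (α₁ − α₂)ΔT = P·[1/(A₁E₁) + 1/(A₂E₂)].
|α₁ − α₂|·ΔT = 9.3×10⁻⁶ × 114 = 0.00106.
1/(A₁E₁) + 1/(A₂E₂) = 1/(875×44×10³) + 1/(1350×191×10³) = 2.985×10⁻⁸ N⁻¹.
P = 0.00106 / 2.985×10⁻⁸ = 35510 N = 35.51 kN.
σ_{magnesium alloy} = P/A₁ = 35510/875 = 40.59 MPa, compressive.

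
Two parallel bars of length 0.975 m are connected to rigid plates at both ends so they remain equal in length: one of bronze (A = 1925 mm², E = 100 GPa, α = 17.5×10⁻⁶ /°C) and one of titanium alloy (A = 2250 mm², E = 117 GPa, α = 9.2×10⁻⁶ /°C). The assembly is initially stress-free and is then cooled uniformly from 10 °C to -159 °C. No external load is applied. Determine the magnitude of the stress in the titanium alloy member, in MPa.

Both members must finish at the same length. With the larger α, the bronze tends to over-contract; the plates restrain it, putting the bronze in tension and the titanium alloy in compression. With no external load the two internal forces are equal and opposite, magnitude P.
Compatibility of the two members (thermal + elastic change equal): (α₁ − α₂)ΔT = P·[1/(A₁E₁) + 1/(A₂E₂)].
|α₁ − α₂|·ΔT = 8.3×10⁻⁶ × 169 = 0.001403.
1/(A₁E₁) + 1/(A₂E₂) = 1/(1925×100×10³) + 1/(2250×117×10³) = 8.993×10⁻⁹ N⁻¹.
So P = 0.001403 / 8.993×10⁻⁹ = 156 kN.
σ_{titanium alloy} = P/A₂ = 156000/2250 = 69.32 MPa, compressive.

σ ≈ 69.3 MPa (compressive)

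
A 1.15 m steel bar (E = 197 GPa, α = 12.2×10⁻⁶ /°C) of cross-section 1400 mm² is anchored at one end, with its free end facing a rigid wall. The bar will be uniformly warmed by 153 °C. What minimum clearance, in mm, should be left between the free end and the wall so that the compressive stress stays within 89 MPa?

g ≈ 1.63 mm

Free expansion if unrestrained: δ_free = αΔT L = 12.2×10⁻⁶ × 153 × 1150 = 2.147 mm.
At the allowable stress the elastic shortening the wall may impose is σL/E = 89 × 1150 / (197×10³) = 0.5195 mm.
The gap must absorb the remainder: g_min = 2.147 − 0.5195 = 1.627 mm.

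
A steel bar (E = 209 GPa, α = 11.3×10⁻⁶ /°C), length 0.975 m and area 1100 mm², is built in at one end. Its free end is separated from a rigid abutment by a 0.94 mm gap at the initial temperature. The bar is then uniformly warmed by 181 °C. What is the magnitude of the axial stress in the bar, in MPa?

σ ≈ 226 MPa (compressive)

If the wall were absent the bar would grow by αΔT L = 11.3×10⁻⁶ × 181 × 975 = 1.994 mm.
The gap closes (δ_free > 0.94 mm) and the wall then resists a further 1.994 − 0.94 = 1.054 mm of expansion.
Compatibility: PL/(AE) = 1.054 mm, so σ = P/A = E × (1.054/975) = 226 MPa.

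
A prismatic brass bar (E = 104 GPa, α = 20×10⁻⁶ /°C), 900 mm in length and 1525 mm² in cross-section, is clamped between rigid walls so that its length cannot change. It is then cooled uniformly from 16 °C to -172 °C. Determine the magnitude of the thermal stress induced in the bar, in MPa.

Because both ends are immovable the net strain is zero, and the suppressed thermal strain is αΔT = 20×10⁻⁶ × 188 = 3760×10⁻⁶.
σ = EαΔT = 104×10³ × 20×10⁻⁶ × 188 = 391 MPa (tensile; the bar is trying to contract).

σ ≈ 391 MPa (tensile)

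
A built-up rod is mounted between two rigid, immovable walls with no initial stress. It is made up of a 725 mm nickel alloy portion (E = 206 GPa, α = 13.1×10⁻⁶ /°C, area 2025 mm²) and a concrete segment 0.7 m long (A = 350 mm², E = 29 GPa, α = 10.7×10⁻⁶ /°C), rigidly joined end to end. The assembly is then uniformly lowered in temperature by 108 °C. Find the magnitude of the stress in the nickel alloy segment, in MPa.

σ ≈ 12.8 MPa (tensile)

If the supports were absent, the total length change would be Σ αᵢΔT Lᵢ = 13.1×10⁻⁶×108×725 + 10.7×10⁻⁶×108×700 = 1.835 mm.
Since the ends are fixed, an axial force P builds up, equal in every segment, with P · Σ Lᵢ/(AᵢEᵢ) = δ_free.
The series flexibility is Σ Lᵢ/(AᵢEᵢ) = 725/(2025×206×10³) + 700/(350×29×10³) = 7.07×10⁻⁵ mm/N.
P = 1.835 / 7.07×10⁻⁵ = 25950 N = 25.95 kN, tensile.
σ_{nickel alloy} = P / A = 25950 / 2025 = 12.81 MPa.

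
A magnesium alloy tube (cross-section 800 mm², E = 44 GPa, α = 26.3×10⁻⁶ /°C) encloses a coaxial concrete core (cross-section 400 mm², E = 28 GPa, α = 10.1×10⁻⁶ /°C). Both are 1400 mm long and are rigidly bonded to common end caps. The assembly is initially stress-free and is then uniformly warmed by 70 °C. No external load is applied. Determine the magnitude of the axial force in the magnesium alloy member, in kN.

Equilibrium of a rigid end plate with no external load gives equal and opposite internal forces ±P in the two members. Since α_{magnesium alloy} > α_{concrete}, heating drives the magnesium alloy into compression and the concrete into tension.
Equating the net (thermal + elastic) strains gives |α₁ − α₂|·ΔT = P·[1/(A₁E₁) + 1/(A₂E₂)].
|α₁ − α₂|·ΔT = 16.2×10⁻⁶ × 70 = 0.001134.
1/(A₁E₁) + 1/(A₂E₂) = 1/(800×44×10³) + 1/(400×28×10³) = 1.177×10⁻⁷ N⁻¹.
P = 0.001134 / 1.177×10⁻⁷ = 9635 N = 9.635 kN.

P ≈ 9.64 kN (compressive in the magnesium alloy)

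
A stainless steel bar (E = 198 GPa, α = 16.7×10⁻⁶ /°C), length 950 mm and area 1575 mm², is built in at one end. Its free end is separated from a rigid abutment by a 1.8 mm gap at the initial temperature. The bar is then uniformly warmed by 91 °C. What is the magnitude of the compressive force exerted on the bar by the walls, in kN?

Free thermal elongation = αΔT L = 16.7×10⁻⁶ × 91 × 950 = 1.444 mm.
This is smaller than the 1.8 mm clearance, so the bar expands freely without reaching the stop — the stress is zero.

P ≈ 0 kN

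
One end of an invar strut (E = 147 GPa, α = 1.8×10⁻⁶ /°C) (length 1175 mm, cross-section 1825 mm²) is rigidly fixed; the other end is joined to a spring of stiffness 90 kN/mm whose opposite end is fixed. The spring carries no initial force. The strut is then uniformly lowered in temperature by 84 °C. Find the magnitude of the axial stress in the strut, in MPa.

σ ≈ 6.28 MPa (tensile)

If the spring were absent the strut would shorten by αΔT L = 1.8×10⁻⁶ × 84 × 1175 = 0.1777 mm.
With a force P in the spring, the elastic change of the strut is PL/(AE) and that of the spring is P/k; compatibility requires their sum to equal δ_free.
P [ L/(AE) + 1/k ] = δ_free → P [ 1175/(1825×147×10³) + 1/(90×10³) ] = 0.1777.
P = 0.1777 / 1.549×10⁻⁵ = 11470 N.
σ = P/A = 11470/1825 = 6.284 MPa.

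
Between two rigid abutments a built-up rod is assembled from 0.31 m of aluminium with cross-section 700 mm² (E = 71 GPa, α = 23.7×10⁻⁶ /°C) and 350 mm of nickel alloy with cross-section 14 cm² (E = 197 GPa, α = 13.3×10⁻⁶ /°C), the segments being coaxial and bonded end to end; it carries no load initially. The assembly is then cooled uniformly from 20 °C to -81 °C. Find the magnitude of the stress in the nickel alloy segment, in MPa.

σ ≈ 115 MPa (tensile)

With the walls removed the bar would change length by δ_free = Σ αᵢΔT Lᵢ = 23.7×10⁻⁶×101×310 + 13.3×10⁻⁶×101×350 = 1.212 mm.
The walls prevent any net length change, so an axial force P (same in every segment) develops. Compatibility: P · Σ Lᵢ/(AᵢEᵢ) = δ_free.
Σ Lᵢ/(AᵢEᵢ) = 310/(700×71×10³) + 350/(1400×197×10³) = 7.506×10⁻⁶ mm/N.
So P = 1.212 / 7.506×10⁻⁶ = 161.5 kN, tensile.
σ_{nickel alloy} = P / A = 161500 / 1400 = 115.3 MPa.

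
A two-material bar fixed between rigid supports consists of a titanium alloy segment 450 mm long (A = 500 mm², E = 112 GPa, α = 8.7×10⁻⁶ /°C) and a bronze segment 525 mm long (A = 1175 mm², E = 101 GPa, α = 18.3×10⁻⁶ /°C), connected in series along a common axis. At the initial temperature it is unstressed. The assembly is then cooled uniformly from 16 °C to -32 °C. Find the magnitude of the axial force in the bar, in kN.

With the walls removed the bar would change length by δ_free = Σ αᵢΔT Lᵢ = 8.7×10⁻⁶×48×450 + 18.3×10⁻⁶×48×525 = 0.6491 mm.
Since the ends are fixed, an axial force P builds up, equal in every segment, with P · Σ Lᵢ/(AᵢEᵢ) = δ_free.
Σ Lᵢ/(AᵢEᵢ) = 450/(500×112×10³) + 525/(1175×101×10³) = 1.246×10⁻⁵ mm/N.
So P = 0.6491 / 1.246×10⁻⁵ = 52.09 kN, tensile.

P ≈ 52.1 kN (tensile)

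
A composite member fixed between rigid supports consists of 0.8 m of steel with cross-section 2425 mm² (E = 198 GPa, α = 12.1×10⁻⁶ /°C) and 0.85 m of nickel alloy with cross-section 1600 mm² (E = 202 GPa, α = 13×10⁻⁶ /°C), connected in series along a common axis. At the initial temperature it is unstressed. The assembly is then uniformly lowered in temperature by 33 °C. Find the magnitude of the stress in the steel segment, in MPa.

If the supports were absent, the total length change would be Σ αᵢΔT Lᵢ = 12.1×10⁻⁶×33×800 + 13×10⁻⁶×33×850 = 0.6841 mm.
The rigid supports impose zero overall length change; the single axial force P common to all segments must satisfy P Σ Lᵢ/(AᵢEᵢ) = δ_free.
Σ Lᵢ/(AᵢEᵢ) = 800/(2425×198×10³) + 850/(1600×202×10³) = 4.296×10⁻⁶ mm/N.
So P = 0.6841 / 4.296×10⁻⁶ = 159.2 kN, tensile.
σ_{steel} = P / A = 159200 / 2425 = 65.66 MPa.

σ ≈ 65.7 MPa (tensile)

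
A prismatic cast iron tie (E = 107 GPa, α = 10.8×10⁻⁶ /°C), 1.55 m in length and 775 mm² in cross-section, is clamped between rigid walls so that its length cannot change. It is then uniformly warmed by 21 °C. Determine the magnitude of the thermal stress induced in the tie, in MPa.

σ ≈ 24.3 MPa (compressive)

Because both ends are immovable the net strain is zero, and the suppressed thermal strain is αΔT = 10.8×10⁻⁶ × 21 = 226.8×10⁻⁶.
Hence σ = E·αΔT = 107×10³ × 226.8×10⁻⁶ = 24.27 MPa, compressive.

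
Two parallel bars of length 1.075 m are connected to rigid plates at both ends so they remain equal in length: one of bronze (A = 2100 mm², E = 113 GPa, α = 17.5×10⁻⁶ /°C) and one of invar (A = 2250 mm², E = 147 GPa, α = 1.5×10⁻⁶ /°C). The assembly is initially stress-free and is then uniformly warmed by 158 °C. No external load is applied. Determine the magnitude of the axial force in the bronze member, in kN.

Both members must finish at the same length. With the larger α, the bronze tends to over-expand; the plates restrain it, putting the bronze in compression and the invar in tension. With no external load the two internal forces are equal and opposite, magnitude P.
Equating the net (thermal + elastic) strains gives |α₁ − α₂|·ΔT = P·[1/(A₁E₁) + 1/(A₂E₂)].
|α₁ − α₂|·ΔT = 16×10⁻⁶ × 158 = 0.002528.
1/(A₁E₁) + 1/(A₂E₂) = 1/(2100×113×10³) + 1/(2250×147×10³) = 7.238×10⁻⁹ N⁻¹.
P = 0.002528 / 7.238×10⁻⁹ = 349300 N = 349.3 kN.

P ≈ 349 kN (compressive in the bronze)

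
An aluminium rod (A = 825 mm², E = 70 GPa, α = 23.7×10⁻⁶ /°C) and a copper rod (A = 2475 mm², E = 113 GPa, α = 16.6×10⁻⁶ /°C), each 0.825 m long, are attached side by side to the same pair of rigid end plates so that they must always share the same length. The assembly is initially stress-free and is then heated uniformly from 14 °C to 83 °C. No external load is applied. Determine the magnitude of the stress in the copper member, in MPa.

The aluminium has the larger α, so on heating it would change length more than the copper if both were free. The rigid plates force a common final length, so the aluminium is put into compression and the copper into tension, with equal and opposite forces P (no external load).
Equating the net (thermal + elastic) strains gives |α₁ − α₂|·ΔT = P·[1/(A₁E₁) + 1/(A₂E₂)].
|α₁ − α₂|·ΔT = 7.1×10⁻⁶ × 69 = 0.0004899.
1/(A₁E₁) + 1/(A₂E₂) = 1/(825×70×10³) + 1/(2475×113×10³) = 2.089×10⁻⁸ N⁻¹.
So P = 0.0004899 / 2.089×10⁻⁸ = 23.45 kN.
σ_{copper} = P/A₂ = 23450/2475 = 9.475 MPa, tensile.

σ ≈ 9.47 MPa (tensile)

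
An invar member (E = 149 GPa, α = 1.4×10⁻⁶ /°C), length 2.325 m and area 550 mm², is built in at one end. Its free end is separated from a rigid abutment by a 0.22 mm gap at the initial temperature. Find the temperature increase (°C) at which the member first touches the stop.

ΔT ≈ 67.6 °C

The gap closes when αΔT L = 0.22 mm, since the member is still unstressed at that instant.
ΔT = 0.22 / (1.4×10⁻⁶ × 2325) = 67.59 °C.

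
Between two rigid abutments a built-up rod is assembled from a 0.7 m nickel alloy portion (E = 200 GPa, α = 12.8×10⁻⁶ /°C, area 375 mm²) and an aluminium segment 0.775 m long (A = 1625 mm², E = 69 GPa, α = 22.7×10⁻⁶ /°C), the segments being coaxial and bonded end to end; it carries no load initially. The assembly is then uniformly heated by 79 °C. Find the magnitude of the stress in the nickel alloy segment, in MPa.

σ ≈ 344 MPa (compressive)

Free thermal expansion of the whole bar: Σ αᵢΔT Lᵢ = 12.8×10⁻⁶×79×700 + 22.7×10⁻⁶×79×775 = 2.098 mm.
The walls prevent any net length change, so an axial force P (same in every segment) develops. Compatibility: P · Σ Lᵢ/(AᵢEᵢ) = δ_free.
The series flexibility is Σ Lᵢ/(AᵢEᵢ) = 700/(375×200×10³) + 775/(1625×69×10³) = 1.625×10⁻⁵ mm/N.
P = 2.098 / 1.625×10⁻⁵ = 129100 N = 129.1 kN, compressive.
σ_{nickel alloy} = P / A = 129100 / 375 = 344.3 MPa.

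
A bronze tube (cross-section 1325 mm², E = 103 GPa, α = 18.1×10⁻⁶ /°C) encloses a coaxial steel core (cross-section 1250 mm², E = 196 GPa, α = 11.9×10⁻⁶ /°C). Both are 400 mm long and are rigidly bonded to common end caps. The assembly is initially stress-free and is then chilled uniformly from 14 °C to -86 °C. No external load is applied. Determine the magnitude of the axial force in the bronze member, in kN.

P ≈ 54.3 kN (tensile in the bronze)

Both members must finish at the same length. With the larger α, the bronze tends to over-contract; the plates restrain it, putting the bronze in tension and the steel in compression. With no external load the two internal forces are equal and opposite, magnitude P.
Compatibility of the two members (thermal + elastic change equal): (α₁ − α₂)ΔT = P·[1/(A₁E₁) + 1/(A₂E₂)].
|α₁ − α₂|·ΔT = 6.2×10⁻⁶ × 100 = 0.00062.
1/(A₁E₁) + 1/(A₂E₂) = 1/(1325×103×10³) + 1/(1250×196×10³) = 1.141×10⁻⁸ N⁻¹.
P = 0.00062 / 1.141×10⁻⁸ = 54340 N = 54.34 kN.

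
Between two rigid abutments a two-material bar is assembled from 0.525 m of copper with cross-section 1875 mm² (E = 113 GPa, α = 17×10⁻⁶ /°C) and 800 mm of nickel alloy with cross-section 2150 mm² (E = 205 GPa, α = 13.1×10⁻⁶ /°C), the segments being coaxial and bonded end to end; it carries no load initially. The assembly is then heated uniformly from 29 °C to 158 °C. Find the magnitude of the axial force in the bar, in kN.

If the supports were absent, the total length change would be Σ αᵢΔT Lᵢ = 17×10⁻⁶×129×525 + 13.1×10⁻⁶×129×800 = 2.503 mm.
The walls prevent any net length change, so an axial force P (same in every segment) develops. Compatibility: P · Σ Lᵢ/(AᵢEᵢ) = δ_free.
Σ Lᵢ/(AᵢEᵢ) = 525/(1875×113×10³) + 800/(2150×205×10³) = 4.293×10⁻⁶ mm/N.
So P = 2.503 / 4.293×10⁻⁶ = 583.1 kN, compressive.

P ≈ 583 kN (compressive)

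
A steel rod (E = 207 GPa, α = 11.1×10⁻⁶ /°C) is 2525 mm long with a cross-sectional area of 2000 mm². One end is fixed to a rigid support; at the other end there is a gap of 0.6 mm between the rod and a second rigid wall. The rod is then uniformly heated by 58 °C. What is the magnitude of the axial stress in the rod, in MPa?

If the wall were absent the rod would grow by αΔT L = 11.1×10⁻⁶ × 58 × 2525 = 1.626 mm.
The gap closes (δ_free > 0.6 mm) and the wall then resists a further 1.626 − 0.6 = 1.026 mm of expansion.
That suppressed elongation corresponds to σ = E·Δ/L = 207×10³ × 1.026/2525 = 84.08 MPa.

σ ≈ 84.1 MPa (compressive)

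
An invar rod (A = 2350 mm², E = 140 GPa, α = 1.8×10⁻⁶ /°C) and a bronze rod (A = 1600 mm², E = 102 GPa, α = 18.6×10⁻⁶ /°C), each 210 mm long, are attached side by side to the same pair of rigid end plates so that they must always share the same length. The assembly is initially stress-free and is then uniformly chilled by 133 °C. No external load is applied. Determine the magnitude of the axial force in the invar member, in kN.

P ≈ 244 kN (compressive in the invar)

The bronze has the larger α, so on cooling it would change length more than the invar if both were free. The rigid plates force a common final length, so the bronze is put into tension and the invar into compression, with equal and opposite forces P (no external load).
Setting the final lengths equal and cancelling L: (α₁ − α₂)ΔT = P/(A₁E₁) + P/(A₂E₂).
|α₁ − α₂|·ΔT = 16.8×10⁻⁶ × 133 = 0.002234.
1/(A₁E₁) + 1/(A₂E₂) = 1/(2350×140×10³) + 1/(1600×102×10³) = 9.167×10⁻⁹ N⁻¹.
P = 0.002234 / 9.167×10⁻⁹ = 243700 N = 243.7 kN.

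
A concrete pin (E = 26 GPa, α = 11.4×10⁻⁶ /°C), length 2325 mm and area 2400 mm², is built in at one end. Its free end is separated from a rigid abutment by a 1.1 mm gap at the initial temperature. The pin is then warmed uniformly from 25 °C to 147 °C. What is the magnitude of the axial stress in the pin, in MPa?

Free thermal elongation = αΔT L = 11.4×10⁻⁶ × 122 × 2325 = 3.234 mm.
This exceeds the 1.1 mm gap, so the wall pushes back. The portion of expansion that must be recovered elastically is δ_free − gap = 3.234 − 1.1 = 2.134 mm.
That suppressed elongation corresponds to σ = E·Δ/L = 26×10³ × 2.134/2325 = 23.86 MPa.

σ ≈ 23.9 MPa (compressive)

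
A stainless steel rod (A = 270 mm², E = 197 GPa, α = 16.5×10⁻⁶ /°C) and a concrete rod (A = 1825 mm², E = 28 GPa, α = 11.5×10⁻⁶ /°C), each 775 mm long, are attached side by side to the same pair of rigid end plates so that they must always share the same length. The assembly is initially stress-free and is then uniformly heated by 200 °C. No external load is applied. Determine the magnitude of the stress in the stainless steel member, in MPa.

Both members must finish at the same length. With the larger α, the stainless steel tends to over-expand; the plates restrain it, putting the stainless steel in compression and the concrete in tension. With no external load the two internal forces are equal and opposite, magnitude P.
Equating the net (thermal + elastic) strains gives |α₁ − α₂|·ΔT = P·[1/(A₁E₁) + 1/(A₂E₂)].
|α₁ − α₂|·ΔT = 5×10⁻⁶ × 200 = 0.001.
1/(A₁E₁) + 1/(A₂E₂) = 1/(270×197×10³) + 1/(1825×28×10³) = 3.837×10⁻⁸ N⁻¹.
P = 0.001 / 3.837×10⁻⁸ = 26060 N = 26.06 kN.
σ_{stainless steel} = P/A₁ = 26060/270 = 96.53 MPa, compressive.

σ ≈ 96.5 MPa (compressive)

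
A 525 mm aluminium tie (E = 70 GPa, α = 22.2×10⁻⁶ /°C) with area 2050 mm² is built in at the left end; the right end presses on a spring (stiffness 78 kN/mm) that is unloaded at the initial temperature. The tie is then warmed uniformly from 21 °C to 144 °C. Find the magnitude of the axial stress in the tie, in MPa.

σ ≈ 42.4 MPa (compressive)

The unrestrained thermal change is αΔT L = 22.2×10⁻⁶ × 123 × 525 = 1.434 mm.
With a force P in the spring, the elastic change of the tie is PL/(AE) and that of the spring is P/k; compatibility requires their sum to equal δ_free.
P [ L/(AE) + 1/k ] = δ_free → P [ 525/(2050×70×10³) + 1/(78×10³) ] = 1.434.
P = 1.434 / 1.648×10⁻⁵ = 86990 N.
σ = P/A = 86990/2050 = 42.44 MPa.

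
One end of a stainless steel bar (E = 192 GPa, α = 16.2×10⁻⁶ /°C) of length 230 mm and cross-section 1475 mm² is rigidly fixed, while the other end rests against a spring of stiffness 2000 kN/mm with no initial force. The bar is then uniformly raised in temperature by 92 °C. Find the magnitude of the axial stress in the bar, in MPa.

σ ≈ 177 MPa (compressive)

Free thermal expansion: δ_free = αΔT L = 16.2×10⁻⁶ × 92 × 230 = 0.3428 mm.
With a force P in the spring, the elastic change of the bar is PL/(AE) and that of the spring is P/k; compatibility requires their sum to equal δ_free.
P [ L/(AE) + 1/k ] = δ_free → P [ 230/(1475×192×10³) + 1/(2000×10³) ] = 0.3428.
P = 0.3428 / 1.312×10⁻⁶ = 261200 N.
σ = P/A = 261200/1475 = 177.1 MPa.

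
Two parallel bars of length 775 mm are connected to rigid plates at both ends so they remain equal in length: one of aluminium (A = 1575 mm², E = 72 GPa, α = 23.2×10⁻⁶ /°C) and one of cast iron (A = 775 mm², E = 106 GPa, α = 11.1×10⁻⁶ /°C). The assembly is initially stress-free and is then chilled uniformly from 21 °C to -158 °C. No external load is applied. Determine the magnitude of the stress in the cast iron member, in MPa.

σ ≈ 133 MPa (compressive)

Both members must finish at the same length. With the larger α, the aluminium tends to over-contract; the plates restrain it, putting the aluminium in tension and the cast iron in compression. With no external load the two internal forces are equal and opposite, magnitude P.
Compatibility of the two members (thermal + elastic change equal): (α₁ − α₂)ΔT = P·[1/(A₁E₁) + 1/(A₂E₂)].
|α₁ − α₂|·ΔT = 12.1×10⁻⁶ × 179 = 0.002166.
1/(A₁E₁) + 1/(A₂E₂) = 1/(1575×72×10³) + 1/(775×106×10³) = 2.099×10⁻⁸ N⁻¹.
So P = 0.002166 / 2.099×10⁻⁸ = 103.2 kN.
σ_{cast iron} = P/A₂ = 103200/775 = 133.1 MPa, compressive.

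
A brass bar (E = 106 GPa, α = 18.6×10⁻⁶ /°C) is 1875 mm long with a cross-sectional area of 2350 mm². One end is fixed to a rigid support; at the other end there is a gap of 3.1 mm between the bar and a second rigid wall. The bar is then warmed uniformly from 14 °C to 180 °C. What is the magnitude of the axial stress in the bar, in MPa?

σ ≈ 152 MPa (compressive)

Free thermal elongation = αΔT L = 18.6×10⁻⁶ × 166 × 1875 = 5.789 mm.
This exceeds the 3.1 mm gap, so the wall pushes back. The portion of expansion that must be recovered elastically is δ_free − gap = 5.789 − 3.1 = 2.689 mm.
That suppressed elongation corresponds to σ = E·Δ/L = 106×10³ × 2.689/1875 = 152 MPa.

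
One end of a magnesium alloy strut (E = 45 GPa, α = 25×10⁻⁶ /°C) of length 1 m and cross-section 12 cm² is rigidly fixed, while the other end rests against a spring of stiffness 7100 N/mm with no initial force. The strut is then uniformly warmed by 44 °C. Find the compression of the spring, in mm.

δ ≈ 0.972 mm

The unrestrained thermal change is αΔT L = 25×10⁻⁶ × 44 × 1000 = 1.1 mm.
With a force P in the spring, the elastic change of the strut is PL/(AE) and that of the spring is P/k; compatibility requires their sum to equal δ_free.
So P = δ_free / [L/(AE) + 1/k] = 1.1 / [ 1000/(1200×45×10³) + 1/(7100) ].
P = 1.1 / 0.0001594 = 6902 N.
Spring compression = P/k = 6902/(7100) = 0.9722 mm.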